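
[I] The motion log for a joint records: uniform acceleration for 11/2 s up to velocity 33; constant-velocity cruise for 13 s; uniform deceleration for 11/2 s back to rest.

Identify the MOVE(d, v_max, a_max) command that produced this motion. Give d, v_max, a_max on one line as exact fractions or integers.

a_max = 33/(11/2) = 6
d_a = ½·33·11/2 = 363/4; d_c = 33·13 = 429
d = 2·363/4 + 429 = 1221/2
t_c = 13 > 0 ⇒ limit active, v_max = 33

d=1221/2 v_max=33 a_max=6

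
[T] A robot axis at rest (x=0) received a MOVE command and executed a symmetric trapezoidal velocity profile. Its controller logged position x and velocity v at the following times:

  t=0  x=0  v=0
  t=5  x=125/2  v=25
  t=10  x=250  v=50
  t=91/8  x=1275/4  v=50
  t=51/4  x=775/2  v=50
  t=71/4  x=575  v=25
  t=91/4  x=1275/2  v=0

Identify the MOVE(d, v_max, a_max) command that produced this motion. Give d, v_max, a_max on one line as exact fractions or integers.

final state: t=91/4, x=1275/2, v=0 → d = 1275/2
a_max = (25−0)/(5−0) = 5
max v = 50 over t∈[10,51/4] → v_max = 50
check: 50·(10+11/4) = 1275/2 ✓

d=1275/2 v_max=50 a_max=5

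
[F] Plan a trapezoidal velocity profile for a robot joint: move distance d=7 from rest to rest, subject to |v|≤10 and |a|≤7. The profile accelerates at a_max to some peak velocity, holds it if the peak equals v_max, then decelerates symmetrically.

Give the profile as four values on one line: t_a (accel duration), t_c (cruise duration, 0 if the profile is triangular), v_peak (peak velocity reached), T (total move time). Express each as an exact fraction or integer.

t_a=1 t_c=0 v_peak=7 T=2

(v_max)²/a_max = 10²/7 = 100/7
7 < 100/7 → triangular
v_peak = √(7·7) = √49 = 7
t_a = 7/7 = 1; t_c = 0
T = 2·1 = 2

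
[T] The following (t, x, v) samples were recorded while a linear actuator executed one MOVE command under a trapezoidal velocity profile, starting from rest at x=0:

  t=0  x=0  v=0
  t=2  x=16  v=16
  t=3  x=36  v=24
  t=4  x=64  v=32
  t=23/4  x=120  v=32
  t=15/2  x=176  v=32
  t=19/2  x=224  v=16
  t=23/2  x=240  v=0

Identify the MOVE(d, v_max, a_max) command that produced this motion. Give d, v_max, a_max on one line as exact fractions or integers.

d=240 v_max=32 a_max=8

final state: t=23/2, x=240, v=0 → d = 240
a_max = (16−0)/(2−0) = 8
max v = 32 over t∈[4,15/2] → v_max = 32
check: 32·(4+7/2) = 240 ✓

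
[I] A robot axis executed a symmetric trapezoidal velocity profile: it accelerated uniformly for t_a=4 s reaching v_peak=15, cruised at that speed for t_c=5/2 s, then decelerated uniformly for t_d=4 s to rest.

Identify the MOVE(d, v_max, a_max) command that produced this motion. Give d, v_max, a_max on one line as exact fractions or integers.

d=195/2 v_max=15 a_max=15/4

a_max = 15/4
d_a = ½·15·4 = 30; d_c = 15·5/2 = 75/2
d = 2·30 + 75/2 = 195/2
t_c = 5/2 > 0 → v_max = v_peak = 15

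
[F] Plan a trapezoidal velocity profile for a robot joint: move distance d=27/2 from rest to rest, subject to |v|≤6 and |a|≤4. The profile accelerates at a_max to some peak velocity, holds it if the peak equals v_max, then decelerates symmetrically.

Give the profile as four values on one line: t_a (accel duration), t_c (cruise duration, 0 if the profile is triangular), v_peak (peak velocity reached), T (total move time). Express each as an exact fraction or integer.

t_a=3/2 t_c=3/4 v_peak=6 T=15/4

(v_max)²/a_max = 6²/4 = 9
27/2 ≥ 9 ⇒ cruise phase
t_a = 6/4 = 3/2; v_peak = 6
d_cruise = 27/2 − 9 = 9/2; t_c = (9/2)/6 = 3/4
T = 2·3/2 + 3/4 = 15/4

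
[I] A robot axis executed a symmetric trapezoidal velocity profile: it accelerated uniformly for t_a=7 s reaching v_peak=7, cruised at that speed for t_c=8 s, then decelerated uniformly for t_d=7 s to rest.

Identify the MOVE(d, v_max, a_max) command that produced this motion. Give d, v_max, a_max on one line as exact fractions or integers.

a_max = 7/7 = 1
d_a = ½·7·7 = 49/2; d_c = 7·8 = 56
d = 2·49/2 + 56 = 105
t_c = 8 > 0 ⇒ limit active, v_max = 7

d=105 v_max=7 a_max=1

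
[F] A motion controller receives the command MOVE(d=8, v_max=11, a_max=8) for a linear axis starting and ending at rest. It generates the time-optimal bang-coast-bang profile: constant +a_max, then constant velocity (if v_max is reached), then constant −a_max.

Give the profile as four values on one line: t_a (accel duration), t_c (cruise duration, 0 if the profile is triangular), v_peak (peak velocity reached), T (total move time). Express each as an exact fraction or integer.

(v_max)²/a_max = 11²/8 = 121/8
8 < 121/8 so t_c = 0
v_peak = √(8·8) = √64 = 8
t_a = 8/8 = 1; t_c = 0
T = 2·1 = 2

t_a=1 t_c=0 v_peak=8 T=2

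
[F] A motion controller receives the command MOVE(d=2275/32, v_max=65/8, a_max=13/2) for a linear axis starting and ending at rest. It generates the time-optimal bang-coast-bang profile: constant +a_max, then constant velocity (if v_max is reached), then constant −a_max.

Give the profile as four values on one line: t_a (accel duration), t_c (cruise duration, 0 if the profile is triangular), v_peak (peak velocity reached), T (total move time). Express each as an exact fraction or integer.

v_max²/a_max = (65/8)²/(13/2) = 325/32
2275/32 ≥ 325/32 ⇒ cruise phase
t_a = (65/8)/(13/2) = 5/4; v_peak = 65/8
d_cruise = 2275/32 − 325/32 = 975/16; t_c = (975/16)/(65/8) = 15/2
T = 2·5/4 + 15/2 = 10

t_a=5/4 t_c=15/2 v_peak=65/8 T=10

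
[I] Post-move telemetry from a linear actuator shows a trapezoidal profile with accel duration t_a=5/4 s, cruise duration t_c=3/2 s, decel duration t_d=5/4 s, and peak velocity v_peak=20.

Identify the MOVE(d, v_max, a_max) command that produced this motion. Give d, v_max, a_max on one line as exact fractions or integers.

d=55 v_max=20 a_max=16

a_max = 20/(5/4) = 16
d_a = ½·20·5/4 = 25/2; d_c = 20·3/2 = 30
d = 2·25/2 + 30 = 55
t_c = 3/2 > 0 ⇒ limit active, v_max = 20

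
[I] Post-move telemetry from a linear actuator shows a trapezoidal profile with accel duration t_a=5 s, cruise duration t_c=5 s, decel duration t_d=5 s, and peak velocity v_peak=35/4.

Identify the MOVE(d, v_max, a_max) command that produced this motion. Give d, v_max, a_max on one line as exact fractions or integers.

a_max = (35/4)/5 = 7/4
d_a = ½·35/4·5 = 175/8; d_c = 35/4·5 = 175/4
d = 2·175/8 + 175/4 = 175/2
t_c = 5 > 0 ⇒ limit active, v_max = 35/4

d=175/2 v_max=35/4 a_max=7/4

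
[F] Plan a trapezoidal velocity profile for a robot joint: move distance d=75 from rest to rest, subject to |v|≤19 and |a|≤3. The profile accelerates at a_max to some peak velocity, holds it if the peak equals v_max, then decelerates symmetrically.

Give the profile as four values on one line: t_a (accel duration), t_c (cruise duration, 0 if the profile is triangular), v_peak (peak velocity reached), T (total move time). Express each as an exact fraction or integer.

t_a=5 t_c=0 v_peak=15 T=10

v_max²/a_max = 19²/3 = 361/3
75 < 361/3 ⇒ no cruise
v_peak = √(75·3) = √225 = 15
t_a = 15/3 = 5; t_c = 0
T = 2·5 = 10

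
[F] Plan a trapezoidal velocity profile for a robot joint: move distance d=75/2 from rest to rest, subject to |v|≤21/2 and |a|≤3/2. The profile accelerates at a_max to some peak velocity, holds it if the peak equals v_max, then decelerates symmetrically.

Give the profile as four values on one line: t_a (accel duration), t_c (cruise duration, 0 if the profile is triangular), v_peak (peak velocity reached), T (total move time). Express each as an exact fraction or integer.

t_a=5 t_c=0 v_peak=15/2 T=10

vₘ²/aₘ = (21/2)²/(3/2) = 147/2
75/2 < 147/2 ⇒ no cruise
v_peak = √(75/2·3/2) = √(225/4) = 15/2
t_a = (15/2)/(3/2) = 5; t_c = 0
T = 2·5 = 10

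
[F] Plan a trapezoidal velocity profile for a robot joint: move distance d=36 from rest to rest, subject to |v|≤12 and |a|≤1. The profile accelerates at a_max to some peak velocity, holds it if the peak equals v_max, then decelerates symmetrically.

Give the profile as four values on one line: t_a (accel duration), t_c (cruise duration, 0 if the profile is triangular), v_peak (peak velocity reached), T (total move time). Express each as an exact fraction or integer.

v_max²/a_max = 12²/1 = 144
36 < 144 so t_c = 0
v_peak = √(36·1) = √36 = 6
t_a = 6/1 = 6; t_c = 0
T = 2·6 = 12

t_a=6 t_c=0 v_peak=6 T=12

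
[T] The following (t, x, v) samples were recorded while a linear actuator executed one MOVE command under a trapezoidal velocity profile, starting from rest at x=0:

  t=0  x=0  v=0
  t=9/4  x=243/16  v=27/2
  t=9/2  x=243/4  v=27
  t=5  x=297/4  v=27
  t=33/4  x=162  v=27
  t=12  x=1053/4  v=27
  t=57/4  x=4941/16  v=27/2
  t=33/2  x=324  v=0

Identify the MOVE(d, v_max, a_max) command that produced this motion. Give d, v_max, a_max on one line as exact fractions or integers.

d=324 v_max=27 a_max=6

final state: t=33/2, x=324, v=0 → d = 324
a_max = (27/2−0)/(9/4−0) = 6
max v = 27 over t∈[9/2,12] → v_max = 27
check: 27·(9/2+15/2) = 324 ✓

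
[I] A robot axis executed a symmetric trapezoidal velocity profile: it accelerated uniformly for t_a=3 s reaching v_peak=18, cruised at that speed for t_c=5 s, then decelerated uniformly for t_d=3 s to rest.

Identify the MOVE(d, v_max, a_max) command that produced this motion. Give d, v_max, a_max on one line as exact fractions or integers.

a_max = 18/3 = 6
d_a = ½·18·3 = 27; d_c = 18·5 = 90
d = 2·27 + 90 = 144
t_c = 5 > 0 so v_max = 18

d=144 v_max=18 a_max=6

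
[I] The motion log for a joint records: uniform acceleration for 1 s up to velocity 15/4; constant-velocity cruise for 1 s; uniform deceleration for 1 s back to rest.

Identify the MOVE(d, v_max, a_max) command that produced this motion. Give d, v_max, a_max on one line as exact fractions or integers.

d=15/2 v_max=15/4 a_max=15/4

a_max = (15/4)/1 = 15/4
d_a = ½·15/4·1 = 15/8; d_c = 15/4·1 = 15/4
d = 2·15/8 + 15/4 = 15/2
t_c = 1 > 0 ⇒ limit active, v_max = 15/4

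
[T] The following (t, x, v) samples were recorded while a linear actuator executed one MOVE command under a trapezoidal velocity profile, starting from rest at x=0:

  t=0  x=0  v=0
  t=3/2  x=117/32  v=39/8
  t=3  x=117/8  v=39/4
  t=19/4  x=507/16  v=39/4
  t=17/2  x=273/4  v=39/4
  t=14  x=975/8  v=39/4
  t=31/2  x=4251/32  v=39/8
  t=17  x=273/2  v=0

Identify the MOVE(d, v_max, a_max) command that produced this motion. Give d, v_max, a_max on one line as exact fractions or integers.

final state: t=17, x=273/2, v=0 → d = 273/2
a_max = (39/8−0)/(3/2−0) = 13/4
max v = 39/4 over t∈[3,14] → v_max = 39/4
check: 39/4·(3+11) = 273/2 ✓

d=273/2 v_max=39/4 a_max=13/4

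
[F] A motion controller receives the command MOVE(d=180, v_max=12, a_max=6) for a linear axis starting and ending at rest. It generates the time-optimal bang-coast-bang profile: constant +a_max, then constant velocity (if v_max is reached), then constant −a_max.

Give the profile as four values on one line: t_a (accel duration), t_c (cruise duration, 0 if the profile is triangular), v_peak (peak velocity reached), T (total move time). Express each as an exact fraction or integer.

v_max²/a_max = 12²/6 = 24
180 ≥ 24 → trapezoidal
t_a = 12/6 = 2; v_peak = 12
d_cruise = 180 − 24 = 156; t_c = 156/12 = 13
T = 2·2 + 13 = 17

t_a=2 t_c=13 v_peak=12 T=17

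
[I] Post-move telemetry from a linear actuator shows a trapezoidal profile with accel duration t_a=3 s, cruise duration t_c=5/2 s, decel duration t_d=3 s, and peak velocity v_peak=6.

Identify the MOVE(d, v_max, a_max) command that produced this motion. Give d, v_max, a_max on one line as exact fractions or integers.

a_max = 6/3 = 2
d_a = ½·6·3 = 9; d_c = 6·5/2 = 15
d = 2·9 + 15 = 33
t_c = 5/2 > 0 → v_max = v_peak = 6

d=33 v_max=6 a_max=2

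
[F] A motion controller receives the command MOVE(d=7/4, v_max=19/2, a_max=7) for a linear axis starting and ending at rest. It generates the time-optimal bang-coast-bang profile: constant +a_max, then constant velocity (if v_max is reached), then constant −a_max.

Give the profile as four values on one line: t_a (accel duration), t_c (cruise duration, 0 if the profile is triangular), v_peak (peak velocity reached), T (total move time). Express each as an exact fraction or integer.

t_a=1/2 t_c=0 v_peak=7/2 T=1

(v_max)²/a_max = (19/2)²/7 = 361/28
7/4 < 361/28 → triangular
v_peak = √(7/4·7) = √(49/4) = 7/2
t_a = (7/2)/7 = 1/2; t_c = 0
T = 2·1/2 = 1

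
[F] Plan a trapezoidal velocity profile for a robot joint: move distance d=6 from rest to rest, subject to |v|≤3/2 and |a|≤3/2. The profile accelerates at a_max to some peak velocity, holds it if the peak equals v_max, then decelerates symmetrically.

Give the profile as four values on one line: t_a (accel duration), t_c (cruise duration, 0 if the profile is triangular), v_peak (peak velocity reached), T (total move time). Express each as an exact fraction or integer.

t_a=1 t_c=3 v_peak=3/2 T=5

v_max²/a_max = (3/2)²/(3/2) = 3/2
6 ≥ 3/2 → trapezoidal
t_a = (3/2)/(3/2) = 1; v_peak = 3/2
d_cruise = 6 − 3/2 = 9/2; t_c = (9/2)/(3/2) = 3
T = 2·1 + 3 = 5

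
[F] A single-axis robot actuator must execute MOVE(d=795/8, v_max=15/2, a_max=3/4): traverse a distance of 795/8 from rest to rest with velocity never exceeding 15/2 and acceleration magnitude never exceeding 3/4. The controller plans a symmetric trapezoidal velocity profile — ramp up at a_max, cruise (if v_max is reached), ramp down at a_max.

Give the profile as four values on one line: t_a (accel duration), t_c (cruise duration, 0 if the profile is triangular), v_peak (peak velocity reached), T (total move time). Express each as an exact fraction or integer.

(v_max)²/a_max = (15/2)²/(3/4) = 75
795/8 ≥ 75 so v_max reached
t_a = (15/2)/(3/4) = 10; v_peak = 15/2
d_cruise = 795/8 − 75 = 195/8; t_c = (195/8)/(15/2) = 13/4
T = 2·10 + 13/4 = 93/4

t_a=10 t_c=13/4 v_peak=15/2 T=93/4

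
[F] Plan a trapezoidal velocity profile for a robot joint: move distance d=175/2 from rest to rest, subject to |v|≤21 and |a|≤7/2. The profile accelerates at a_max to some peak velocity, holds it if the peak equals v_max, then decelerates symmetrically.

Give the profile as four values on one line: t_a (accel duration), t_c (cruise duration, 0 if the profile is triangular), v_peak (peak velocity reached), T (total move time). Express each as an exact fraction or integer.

vₘ²/aₘ = 21²/(7/2) = 126
175/2 < 126 so t_c = 0
v_peak = √(175/2·7/2) = √(1225/4) = 35/2
t_a = (35/2)/(7/2) = 5; t_c = 0
T = 2·5 = 10

t_a=5 t_c=0 v_peak=35/2 T=10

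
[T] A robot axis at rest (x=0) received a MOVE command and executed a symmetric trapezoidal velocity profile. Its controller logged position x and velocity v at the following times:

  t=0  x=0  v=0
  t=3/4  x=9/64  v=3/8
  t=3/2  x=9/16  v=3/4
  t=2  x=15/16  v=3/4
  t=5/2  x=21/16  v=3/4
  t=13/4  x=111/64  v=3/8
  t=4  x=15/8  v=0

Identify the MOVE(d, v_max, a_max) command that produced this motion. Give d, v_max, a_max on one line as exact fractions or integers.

final state: t=4, x=15/8, v=0 → d = 15/8
a_max = (3/8−0)/(3/4−0) = 1/2
max v = 3/4 over t∈[3/2,5/2] → v_max = 3/4
check: 3/4·(3/2+1) = 15/8 ✓

d=15/8 v_max=3/4 a_max=1/2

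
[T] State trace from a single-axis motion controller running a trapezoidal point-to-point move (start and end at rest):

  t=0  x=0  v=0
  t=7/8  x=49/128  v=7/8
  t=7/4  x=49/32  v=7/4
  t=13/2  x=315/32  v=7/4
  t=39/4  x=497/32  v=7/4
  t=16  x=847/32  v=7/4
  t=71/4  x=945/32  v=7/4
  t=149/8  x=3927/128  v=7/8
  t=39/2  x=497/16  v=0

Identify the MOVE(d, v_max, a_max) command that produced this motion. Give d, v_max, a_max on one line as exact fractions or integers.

final state: t=39/2, x=497/16, v=0 → d = 497/16
a_max = (7/8−0)/(7/8−0) = 1
max v = 7/4 over t∈[7/4,71/4] → v_max = 7/4
check: 7/4·(7/4+16) = 497/16 ✓

d=497/16 v_max=7/4 a_max=1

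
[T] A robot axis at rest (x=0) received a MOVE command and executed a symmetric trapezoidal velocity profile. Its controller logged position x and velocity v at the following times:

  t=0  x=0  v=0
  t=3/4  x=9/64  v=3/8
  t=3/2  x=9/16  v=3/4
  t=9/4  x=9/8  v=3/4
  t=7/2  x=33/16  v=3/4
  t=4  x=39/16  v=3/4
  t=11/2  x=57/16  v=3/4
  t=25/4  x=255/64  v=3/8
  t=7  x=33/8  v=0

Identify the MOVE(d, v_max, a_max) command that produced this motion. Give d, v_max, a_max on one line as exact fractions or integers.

d=33/8 v_max=3/4 a_max=1/2

final state: t=7, x=33/8, v=0 → d = 33/8
a_max = (3/8−0)/(3/4−0) = 1/2
max v = 3/4 over t∈[3/2,11/2] → v_max = 3/4
check: 3/4·(3/2+4) = 33/8 ✓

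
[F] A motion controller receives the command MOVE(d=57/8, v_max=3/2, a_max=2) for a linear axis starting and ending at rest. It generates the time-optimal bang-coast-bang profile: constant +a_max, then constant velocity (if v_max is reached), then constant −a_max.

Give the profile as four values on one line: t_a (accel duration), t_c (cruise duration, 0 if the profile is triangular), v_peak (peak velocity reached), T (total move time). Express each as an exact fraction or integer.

t_a=3/4 t_c=4 v_peak=3/2 T=11/2

vₘ²/aₘ = (3/2)²/2 = 9/8
57/8 ≥ 9/8 ⇒ cruise phase
t_a = (3/2)/2 = 3/4; v_peak = 3/2
d_cruise = 57/8 − 9/8 = 6; t_c = 6/(3/2) = 4
T = 2·3/4 + 4 = 11/2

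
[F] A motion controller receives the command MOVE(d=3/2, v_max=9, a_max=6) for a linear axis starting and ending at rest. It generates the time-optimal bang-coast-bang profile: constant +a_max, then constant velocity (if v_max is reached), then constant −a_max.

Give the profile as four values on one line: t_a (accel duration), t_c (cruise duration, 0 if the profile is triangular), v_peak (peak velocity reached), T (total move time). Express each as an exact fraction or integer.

t_a=1/2 t_c=0 v_peak=3 T=1

(v_max)²/a_max = 9²/6 = 27/2
3/2 < 27/2 ⇒ no cruise
v_peak = √(3/2·6) = √9 = 3
t_a = 3/6 = 1/2; t_c = 0
T = 2·1/2 = 1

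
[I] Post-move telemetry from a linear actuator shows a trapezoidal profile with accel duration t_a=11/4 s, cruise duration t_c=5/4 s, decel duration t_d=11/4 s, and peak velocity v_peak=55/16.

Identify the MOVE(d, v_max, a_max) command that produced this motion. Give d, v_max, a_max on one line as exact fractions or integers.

d=55/4 v_max=55/16 a_max=5/4

a_max = (55/16)/(11/4) = 5/4
d_a = ½·55/16·11/4 = 605/128; d_c = 55/16·5/4 = 275/64
d = 2·605/128 + 275/64 = 55/4
t_c = 5/4 > 0 so v_max = 55/16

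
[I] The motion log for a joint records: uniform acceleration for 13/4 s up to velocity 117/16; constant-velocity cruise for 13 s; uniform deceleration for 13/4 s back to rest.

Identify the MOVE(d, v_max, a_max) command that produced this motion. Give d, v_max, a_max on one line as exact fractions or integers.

d=7605/64 v_max=117/16 a_max=9/4

a_max = (117/16)/(13/4) = 9/4
d_a = ½·117/16·13/4 = 1521/128; d_c = 117/16·13 = 1521/16
d = 2·1521/128 + 1521/16 = 7605/64
t_c = 13 > 0 so v_max = 117/16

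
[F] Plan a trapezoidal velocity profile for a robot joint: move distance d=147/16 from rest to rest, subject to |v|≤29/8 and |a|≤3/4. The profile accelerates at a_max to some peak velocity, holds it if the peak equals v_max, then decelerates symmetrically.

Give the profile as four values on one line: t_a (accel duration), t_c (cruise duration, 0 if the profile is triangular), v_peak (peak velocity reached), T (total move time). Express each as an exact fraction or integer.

t_a=7/2 t_c=0 v_peak=21/8 T=7

vₘ²/aₘ = (29/8)²/(3/4) = 841/48
147/16 < 841/48 ⇒ no cruise
v_peak = √(147/16·3/4) = √(441/64) = 21/8
t_a = (21/8)/(3/4) = 7/2; t_c = 0
T = 2·7/2 = 7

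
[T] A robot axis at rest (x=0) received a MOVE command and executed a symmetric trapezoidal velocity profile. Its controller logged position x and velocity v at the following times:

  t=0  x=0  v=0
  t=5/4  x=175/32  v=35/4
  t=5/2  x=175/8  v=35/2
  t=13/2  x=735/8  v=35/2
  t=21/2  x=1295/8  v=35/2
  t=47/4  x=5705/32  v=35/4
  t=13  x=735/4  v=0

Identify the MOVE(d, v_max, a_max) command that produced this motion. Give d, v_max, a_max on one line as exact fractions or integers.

final state: t=13, x=735/4, v=0 → d = 735/4
a_max = (35/4−0)/(5/4−0) = 7
max v = 35/2 over t∈[5/2,21/2] → v_max = 35/2
check: 35/2·(5/2+8) = 735/4 ✓

d=735/4 v_max=35/2 a_max=7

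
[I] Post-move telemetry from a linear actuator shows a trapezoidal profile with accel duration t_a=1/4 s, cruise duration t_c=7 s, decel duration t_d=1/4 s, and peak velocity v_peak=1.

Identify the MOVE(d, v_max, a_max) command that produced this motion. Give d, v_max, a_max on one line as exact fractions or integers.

d=29/4 v_max=1 a_max=4

a_max = 1/(1/4) = 4
d_a = ½·1·1/4 = 1/8; d_c = 1·7 = 7
d = 2·1/8 + 7 = 29/4
t_c = 7 > 0 so v_max = 1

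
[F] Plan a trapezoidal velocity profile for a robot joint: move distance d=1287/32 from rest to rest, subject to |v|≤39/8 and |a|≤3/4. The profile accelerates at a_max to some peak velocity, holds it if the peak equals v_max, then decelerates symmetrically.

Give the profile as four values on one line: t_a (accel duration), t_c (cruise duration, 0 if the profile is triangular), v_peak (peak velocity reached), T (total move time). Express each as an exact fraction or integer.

t_a=13/2 t_c=7/4 v_peak=39/8 T=59/4

(v_max)²/a_max = (39/8)²/(3/4) = 507/16
1287/32 ≥ 507/16 → trapezoidal
t_a = (39/8)/(3/4) = 13/2; v_peak = 39/8
d_cruise = 1287/32 − 507/16 = 273/32; t_c = (273/32)/(39/8) = 7/4
T = 2·13/2 + 7/4 = 59/4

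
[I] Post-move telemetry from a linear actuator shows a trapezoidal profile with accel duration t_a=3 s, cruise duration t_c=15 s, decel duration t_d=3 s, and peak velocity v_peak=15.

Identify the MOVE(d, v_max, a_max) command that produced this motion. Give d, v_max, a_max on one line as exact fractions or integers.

a_max = 15/3 = 5
d_a = ½·15·3 = 45/2; d_c = 15·15 = 225
d = 2·45/2 + 225 = 270
t_c = 15 > 0 so v_max = 15

d=270 v_max=15 a_max=5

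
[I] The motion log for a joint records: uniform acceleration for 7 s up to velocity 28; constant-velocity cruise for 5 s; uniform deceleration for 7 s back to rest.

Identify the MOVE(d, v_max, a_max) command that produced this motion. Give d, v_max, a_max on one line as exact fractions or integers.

d=336 v_max=28 a_max=4

a_max = 28/7 = 4
d_a = ½·28·7 = 98; d_c = 28·5 = 140
d = 2·98 + 140 = 336
t_c = 5 > 0 so v_max = 28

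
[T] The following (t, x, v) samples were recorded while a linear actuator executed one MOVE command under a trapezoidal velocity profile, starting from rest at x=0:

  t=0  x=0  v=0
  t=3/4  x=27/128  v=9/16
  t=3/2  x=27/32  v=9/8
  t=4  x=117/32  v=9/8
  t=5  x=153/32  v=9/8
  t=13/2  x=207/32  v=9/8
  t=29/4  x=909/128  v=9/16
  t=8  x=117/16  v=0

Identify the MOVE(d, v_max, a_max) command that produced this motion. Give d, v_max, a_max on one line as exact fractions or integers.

d=117/16 v_max=9/8 a_max=3/4

final state: t=8, x=117/16, v=0 → d = 117/16
a_max = (9/16−0)/(3/4−0) = 3/4
max v = 9/8 over t∈[3/2,13/2] → v_max = 9/8
check: 9/8·(3/2+5) = 117/16 ✓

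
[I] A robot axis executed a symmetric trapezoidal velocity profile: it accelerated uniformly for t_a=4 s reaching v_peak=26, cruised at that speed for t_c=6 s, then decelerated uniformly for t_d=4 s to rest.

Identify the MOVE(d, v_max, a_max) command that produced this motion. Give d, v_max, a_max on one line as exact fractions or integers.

d=260 v_max=26 a_max=13/2

a_max = 26/4 = 13/2
d_a = ½·26·4 = 52; d_c = 26·6 = 156
d = 2·52 + 156 = 260
t_c = 6 > 0 ⇒ limit active, v_max = 26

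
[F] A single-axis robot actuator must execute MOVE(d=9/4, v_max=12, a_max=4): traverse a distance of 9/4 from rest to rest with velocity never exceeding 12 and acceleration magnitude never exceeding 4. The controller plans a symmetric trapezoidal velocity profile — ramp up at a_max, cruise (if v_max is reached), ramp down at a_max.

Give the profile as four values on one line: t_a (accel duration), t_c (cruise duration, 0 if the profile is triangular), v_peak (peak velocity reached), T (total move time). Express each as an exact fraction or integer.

(v_max)²/a_max = 12²/4 = 36
9/4 < 36 ⇒ no cruise
v_peak = √(9/4·4) = √9 = 3
t_a = 3/4; t_c = 0
T = 2·3/4 = 3/2

t_a=3/4 t_c=0 v_peak=3 T=3/2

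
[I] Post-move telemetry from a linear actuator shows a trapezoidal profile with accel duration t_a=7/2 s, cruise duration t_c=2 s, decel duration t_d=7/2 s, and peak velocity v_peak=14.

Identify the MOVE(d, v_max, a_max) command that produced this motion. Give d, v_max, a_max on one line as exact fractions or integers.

d=77 v_max=14 a_max=4

a_max = 14/(7/2) = 4
d_a = ½·14·7/2 = 49/2; d_c = 14·2 = 28
d = 2·49/2 + 28 = 77
t_c = 2 > 0 ⇒ limit active, v_max = 14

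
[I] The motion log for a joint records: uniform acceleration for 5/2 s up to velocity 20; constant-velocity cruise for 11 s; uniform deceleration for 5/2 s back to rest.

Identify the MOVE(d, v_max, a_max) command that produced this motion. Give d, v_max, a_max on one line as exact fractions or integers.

a_max = 20/(5/2) = 8
d_a = ½·20·5/2 = 25; d_c = 20·11 = 220
d = 2·25 + 220 = 270
t_c = 11 > 0 → v_max = v_peak = 20

d=270 v_max=20 a_max=8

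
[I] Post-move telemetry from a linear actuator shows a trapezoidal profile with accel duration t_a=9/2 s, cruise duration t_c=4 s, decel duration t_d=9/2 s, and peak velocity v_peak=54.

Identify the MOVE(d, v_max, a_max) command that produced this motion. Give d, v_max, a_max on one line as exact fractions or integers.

d=459 v_max=54 a_max=12

a_max = 54/(9/2) = 12
d_a = ½·54·9/2 = 243/2; d_c = 54·4 = 216
d = 2·243/2 + 216 = 459
t_c = 4 > 0 ⇒ limit active, v_max = 54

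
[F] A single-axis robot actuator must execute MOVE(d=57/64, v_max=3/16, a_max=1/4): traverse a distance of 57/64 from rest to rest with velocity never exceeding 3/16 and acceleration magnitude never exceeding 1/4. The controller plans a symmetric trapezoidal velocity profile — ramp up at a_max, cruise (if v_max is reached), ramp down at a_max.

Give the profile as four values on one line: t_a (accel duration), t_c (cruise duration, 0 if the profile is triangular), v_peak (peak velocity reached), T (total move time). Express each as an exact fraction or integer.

t_a=3/4 t_c=4 v_peak=3/16 T=11/2

vₘ²/aₘ = (3/16)²/(1/4) = 9/64
57/64 ≥ 9/64 ⇒ cruise phase
t_a = (3/16)/(1/4) = 3/4; v_peak = 3/16
d_cruise = 57/64 − 9/64 = 3/4; t_c = (3/4)/(3/16) = 4
T = 2·3/4 + 4 = 11/2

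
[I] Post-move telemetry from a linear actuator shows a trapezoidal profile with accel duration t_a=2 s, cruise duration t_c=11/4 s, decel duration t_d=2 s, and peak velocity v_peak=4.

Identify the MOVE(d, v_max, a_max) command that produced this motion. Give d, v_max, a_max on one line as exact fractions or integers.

d=19 v_max=4 a_max=2

a_max = 4/2 = 2
d_a = ½·4·2 = 4; d_c = 4·11/4 = 11
d = 2·4 + 11 = 19
t_c = 11/4 > 0 ⇒ limit active, v_max = 4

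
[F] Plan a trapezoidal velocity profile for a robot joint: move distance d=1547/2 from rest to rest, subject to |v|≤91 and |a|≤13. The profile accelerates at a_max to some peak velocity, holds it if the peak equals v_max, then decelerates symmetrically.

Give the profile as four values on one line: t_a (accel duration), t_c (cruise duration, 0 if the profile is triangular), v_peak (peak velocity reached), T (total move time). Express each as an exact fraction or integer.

(v_max)²/a_max = 91²/13 = 637
1547/2 ≥ 637 ⇒ cruise phase
t_a = 91/13 = 7; v_peak = 91
d_cruise = 1547/2 − 637 = 273/2; t_c = (273/2)/91 = 3/2
T = 2·7 + 3/2 = 31/2

t_a=7 t_c=3/2 v_peak=91 T=31/2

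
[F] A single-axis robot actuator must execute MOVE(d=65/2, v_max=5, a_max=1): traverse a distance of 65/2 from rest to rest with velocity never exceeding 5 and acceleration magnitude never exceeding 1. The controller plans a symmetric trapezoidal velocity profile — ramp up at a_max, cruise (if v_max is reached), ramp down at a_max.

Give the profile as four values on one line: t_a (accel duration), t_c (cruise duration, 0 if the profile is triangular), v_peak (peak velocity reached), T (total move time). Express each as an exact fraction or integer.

t_a=5 t_c=3/2 v_peak=5 T=23/2

(v_max)²/a_max = 5²/1 = 25
65/2 ≥ 25 ⇒ cruise phase
t_a = 5/1 = 5; v_peak = 5
d_cruise = 65/2 − 25 = 15/2; t_c = (15/2)/5 = 3/2
T = 2·5 + 3/2 = 23/2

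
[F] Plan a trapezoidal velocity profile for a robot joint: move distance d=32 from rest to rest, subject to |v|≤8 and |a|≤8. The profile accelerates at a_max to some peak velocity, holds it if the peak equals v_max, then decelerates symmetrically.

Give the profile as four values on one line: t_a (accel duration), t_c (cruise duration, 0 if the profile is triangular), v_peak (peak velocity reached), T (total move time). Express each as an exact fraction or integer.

t_a=1 t_c=3 v_peak=8 T=5

(v_max)²/a_max = 8²/8 = 8
32 ≥ 8 ⇒ cruise phase
t_a = 8/8 = 1; v_peak = 8
d_cruise = 32 − 8 = 24; t_c = 24/8 = 3
T = 2·1 + 3 = 5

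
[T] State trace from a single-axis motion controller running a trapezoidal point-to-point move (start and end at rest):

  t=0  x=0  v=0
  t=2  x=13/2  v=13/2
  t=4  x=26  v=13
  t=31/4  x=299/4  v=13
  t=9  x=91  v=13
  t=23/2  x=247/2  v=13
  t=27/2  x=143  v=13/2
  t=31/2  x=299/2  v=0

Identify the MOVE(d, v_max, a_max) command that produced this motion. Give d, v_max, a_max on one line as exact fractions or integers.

d=299/2 v_max=13 a_max=13/4

final state: t=31/2, x=299/2, v=0 → d = 299/2
a_max = (13/2−0)/(2−0) = 13/4
max v = 13 over t∈[4,23/2] → v_max = 13
check: 13·(4+15/2) = 299/2 ✓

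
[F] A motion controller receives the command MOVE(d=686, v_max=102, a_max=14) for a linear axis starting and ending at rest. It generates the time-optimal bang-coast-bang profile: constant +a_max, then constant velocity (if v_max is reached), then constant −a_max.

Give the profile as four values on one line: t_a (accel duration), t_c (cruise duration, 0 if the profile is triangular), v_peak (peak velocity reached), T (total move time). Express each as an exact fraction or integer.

(v_max)²/a_max = 102²/14 = 5202/7
686 < 5202/7 → triangular
v_peak = √(686·14) = √9604 = 98
t_a = 98/14 = 7; t_c = 0
T = 2·7 = 14

t_a=7 t_c=0 v_peak=98 T=14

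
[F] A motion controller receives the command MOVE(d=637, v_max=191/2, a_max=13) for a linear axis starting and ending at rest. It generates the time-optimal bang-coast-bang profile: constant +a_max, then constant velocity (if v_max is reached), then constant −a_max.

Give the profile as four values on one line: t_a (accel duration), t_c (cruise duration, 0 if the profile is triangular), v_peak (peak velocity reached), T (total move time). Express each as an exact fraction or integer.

t_a=7 t_c=0 v_peak=91 T=14

vₘ²/aₘ = (191/2)²/13 = 36481/52
637 < 36481/52 ⇒ no cruise
v_peak = √(637·13) = √8281 = 91
t_a = 91/13 = 7; t_c = 0
T = 2·7 = 14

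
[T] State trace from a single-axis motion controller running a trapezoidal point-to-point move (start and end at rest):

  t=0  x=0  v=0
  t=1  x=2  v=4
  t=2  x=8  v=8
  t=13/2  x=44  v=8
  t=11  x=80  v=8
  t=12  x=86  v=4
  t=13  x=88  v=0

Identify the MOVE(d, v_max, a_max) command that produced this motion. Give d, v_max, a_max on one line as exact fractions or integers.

final state: t=13, x=88, v=0 → d = 88
a_max = (4−0)/(1−0) = 4
max v = 8 over t∈[2,11] → v_max = 8
check: 8·(2+9) = 88 ✓

d=88 v_max=8 a_max=4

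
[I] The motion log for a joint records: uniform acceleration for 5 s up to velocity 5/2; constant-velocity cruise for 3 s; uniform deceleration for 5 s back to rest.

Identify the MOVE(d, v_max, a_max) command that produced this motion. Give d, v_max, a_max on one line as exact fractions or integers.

a_max = (5/2)/5 = 1/2
d_a = ½·5/2·5 = 25/4; d_c = 5/2·3 = 15/2
d = 2·25/4 + 15/2 = 20
t_c = 3 > 0 so v_max = 5/2

d=20 v_max=5/2 a_max=1/2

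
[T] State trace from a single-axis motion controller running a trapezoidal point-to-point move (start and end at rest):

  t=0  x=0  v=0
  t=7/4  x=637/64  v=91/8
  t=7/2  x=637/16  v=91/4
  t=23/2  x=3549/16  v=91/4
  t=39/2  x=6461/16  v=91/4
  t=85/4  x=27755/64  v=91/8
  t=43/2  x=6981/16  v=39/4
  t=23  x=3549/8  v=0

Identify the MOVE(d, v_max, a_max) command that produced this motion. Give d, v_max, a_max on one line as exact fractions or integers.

d=3549/8 v_max=91/4 a_max=13/2

final state: t=23, x=3549/8, v=0 → d = 3549/8
a_max = (91/8−0)/(7/4−0) = 13/2
max v = 91/4 over t∈[7/2,39/2] → v_max = 91/4
check: 91/4·(7/2+16) = 3549/8 ✓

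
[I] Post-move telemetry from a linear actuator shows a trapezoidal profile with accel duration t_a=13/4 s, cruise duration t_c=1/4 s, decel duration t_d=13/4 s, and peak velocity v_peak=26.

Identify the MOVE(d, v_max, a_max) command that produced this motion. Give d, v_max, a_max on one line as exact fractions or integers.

d=91 v_max=26 a_max=8

a_max = 26/(13/4) = 8
d_a = ½·26·13/4 = 169/4; d_c = 26·1/4 = 13/2
d = 2·169/4 + 13/2 = 91
t_c = 1/4 > 0 ⇒ limit active, v_max = 26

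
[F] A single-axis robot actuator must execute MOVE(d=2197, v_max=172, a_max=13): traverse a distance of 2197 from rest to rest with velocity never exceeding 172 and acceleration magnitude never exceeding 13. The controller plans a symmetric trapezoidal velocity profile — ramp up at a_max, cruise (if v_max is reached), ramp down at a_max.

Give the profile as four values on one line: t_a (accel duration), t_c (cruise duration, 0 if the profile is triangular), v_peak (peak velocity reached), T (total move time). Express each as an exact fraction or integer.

t_a=13 t_c=0 v_peak=169 T=26

(v_max)²/a_max = 172²/13 = 29584/13
2197 < 29584/13 ⇒ no cruise
v_peak = √(2197·13) = √28561 = 169
t_a = 169/13 = 13; t_c = 0
T = 2·13 = 26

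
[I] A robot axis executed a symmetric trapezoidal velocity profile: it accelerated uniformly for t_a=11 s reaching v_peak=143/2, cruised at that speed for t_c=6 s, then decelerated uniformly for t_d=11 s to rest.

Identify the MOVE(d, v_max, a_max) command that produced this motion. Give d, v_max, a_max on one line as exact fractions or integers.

d=2431/2 v_max=143/2 a_max=13/2

a_max = (143/2)/11 = 13/2
d_a = ½·143/2·11 = 1573/4; d_c = 143/2·6 = 429
d = 2·1573/4 + 429 = 2431/2
t_c = 6 > 0 → v_max = v_peak = 143/2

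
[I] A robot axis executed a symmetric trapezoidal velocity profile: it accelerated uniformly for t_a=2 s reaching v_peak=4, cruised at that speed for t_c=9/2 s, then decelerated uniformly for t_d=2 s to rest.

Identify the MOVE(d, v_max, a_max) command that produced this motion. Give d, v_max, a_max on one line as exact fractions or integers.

d=26 v_max=4 a_max=2

a_max = 4/2 = 2
d_a = ½·4·2 = 4; d_c = 4·9/2 = 18
d = 2·4 + 18 = 26
t_c = 9/2 > 0 so v_max = 4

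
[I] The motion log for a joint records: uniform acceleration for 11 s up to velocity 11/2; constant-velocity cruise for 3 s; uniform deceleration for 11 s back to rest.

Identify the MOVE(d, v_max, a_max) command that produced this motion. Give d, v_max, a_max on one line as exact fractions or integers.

a_max = (11/2)/11 = 1/2
d_a = ½·11/2·11 = 121/4; d_c = 11/2·3 = 33/2
d = 2·121/4 + 33/2 = 77
t_c = 3 > 0 → v_max = v_peak = 11/2

d=77 v_max=11/2 a_max=1/2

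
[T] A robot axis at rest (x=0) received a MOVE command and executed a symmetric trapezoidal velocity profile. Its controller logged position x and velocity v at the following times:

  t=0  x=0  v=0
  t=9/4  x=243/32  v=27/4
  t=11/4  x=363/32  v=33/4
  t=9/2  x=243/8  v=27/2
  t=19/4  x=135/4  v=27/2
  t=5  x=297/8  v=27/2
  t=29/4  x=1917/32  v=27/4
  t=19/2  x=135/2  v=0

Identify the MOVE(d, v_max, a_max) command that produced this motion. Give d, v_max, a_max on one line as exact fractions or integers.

final state: t=19/2, x=135/2, v=0 → d = 135/2
a_max = (27/4−0)/(9/4−0) = 3
max v = 27/2 over t∈[9/2,5] → v_max = 27/2
check: 27/2·(9/2+1/2) = 135/2 ✓

d=135/2 v_max=27/2 a_max=3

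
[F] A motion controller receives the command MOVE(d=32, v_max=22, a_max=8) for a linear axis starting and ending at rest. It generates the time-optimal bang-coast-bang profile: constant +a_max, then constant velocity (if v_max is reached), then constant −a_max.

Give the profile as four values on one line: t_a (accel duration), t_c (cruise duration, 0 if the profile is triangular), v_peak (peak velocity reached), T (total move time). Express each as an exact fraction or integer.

t_a=2 t_c=0 v_peak=16 T=4

v_max²/a_max = 22²/8 = 121/2
32 < 121/2 ⇒ no cruise
v_peak = √(32·8) = √256 = 16
t_a = 16/8 = 2; t_c = 0
T = 2·2 = 4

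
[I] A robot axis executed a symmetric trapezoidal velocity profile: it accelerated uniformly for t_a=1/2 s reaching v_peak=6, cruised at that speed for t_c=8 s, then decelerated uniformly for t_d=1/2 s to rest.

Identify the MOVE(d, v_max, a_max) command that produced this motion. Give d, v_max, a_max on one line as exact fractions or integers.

a_max = 6/(1/2) = 12
d_a = ½·6·1/2 = 3/2; d_c = 6·8 = 48
d = 2·3/2 + 48 = 51
t_c = 8 > 0 ⇒ limit active, v_max = 6

d=51 v_max=6 a_max=12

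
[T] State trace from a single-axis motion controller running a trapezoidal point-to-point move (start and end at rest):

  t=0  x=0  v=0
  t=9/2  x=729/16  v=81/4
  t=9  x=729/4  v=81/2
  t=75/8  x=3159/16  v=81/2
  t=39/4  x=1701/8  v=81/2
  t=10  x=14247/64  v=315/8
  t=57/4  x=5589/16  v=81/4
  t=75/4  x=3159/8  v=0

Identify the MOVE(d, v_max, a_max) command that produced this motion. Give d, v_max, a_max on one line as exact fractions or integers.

final state: t=75/4, x=3159/8, v=0 → d = 3159/8
a_max = (81/4−0)/(9/2−0) = 9/2
max v = 81/2 over t∈[9,39/4] → v_max = 81/2
check: 81/2·(9+3/4) = 3159/8 ✓

d=3159/8 v_max=81/2 a_max=9/2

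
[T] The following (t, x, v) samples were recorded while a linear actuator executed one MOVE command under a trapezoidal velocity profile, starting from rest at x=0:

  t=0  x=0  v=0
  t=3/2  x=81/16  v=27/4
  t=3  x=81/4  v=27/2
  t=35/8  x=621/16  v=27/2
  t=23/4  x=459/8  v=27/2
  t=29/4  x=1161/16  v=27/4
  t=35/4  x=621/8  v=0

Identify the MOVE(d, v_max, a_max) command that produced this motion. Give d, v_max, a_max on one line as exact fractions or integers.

d=621/8 v_max=27/2 a_max=9/2

final state: t=35/4, x=621/8, v=0 → d = 621/8
a_max = (27/4−0)/(3/2−0) = 9/2
max v = 27/2 over t∈[3,23/4] → v_max = 27/2
check: 27/2·(3+11/4) = 621/8 ✓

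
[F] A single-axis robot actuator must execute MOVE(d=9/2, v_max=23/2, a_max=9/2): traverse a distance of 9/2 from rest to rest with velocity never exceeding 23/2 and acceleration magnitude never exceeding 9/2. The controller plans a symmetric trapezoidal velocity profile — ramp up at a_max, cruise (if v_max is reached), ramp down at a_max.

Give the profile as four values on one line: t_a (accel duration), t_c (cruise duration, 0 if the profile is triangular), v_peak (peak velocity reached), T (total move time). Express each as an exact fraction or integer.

t_a=1 t_c=0 v_peak=9/2 T=2

(v_max)²/a_max = (23/2)²/(9/2) = 529/18
9/2 < 529/18 ⇒ no cruise
v_peak = √(9/2·9/2) = √(81/4) = 9/2
t_a = (9/2)/(9/2) = 1; t_c = 0
T = 2·1 = 2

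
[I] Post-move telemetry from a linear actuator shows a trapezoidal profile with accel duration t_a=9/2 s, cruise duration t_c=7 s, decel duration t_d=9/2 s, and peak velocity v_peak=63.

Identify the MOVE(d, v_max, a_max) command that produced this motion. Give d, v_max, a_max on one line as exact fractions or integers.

d=1449/2 v_max=63 a_max=14

a_max = 63/(9/2) = 14
d_a = ½·63·9/2 = 567/4; d_c = 63·7 = 441
d = 2·567/4 + 441 = 1449/2
t_c = 7 > 0 ⇒ limit active, v_max = 63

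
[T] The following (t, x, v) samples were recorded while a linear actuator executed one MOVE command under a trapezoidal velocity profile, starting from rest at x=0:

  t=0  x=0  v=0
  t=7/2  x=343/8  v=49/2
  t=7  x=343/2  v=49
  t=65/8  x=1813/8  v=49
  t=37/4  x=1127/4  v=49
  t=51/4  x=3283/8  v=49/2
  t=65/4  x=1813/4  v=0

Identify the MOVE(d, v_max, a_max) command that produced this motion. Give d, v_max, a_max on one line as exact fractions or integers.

d=1813/4 v_max=49 a_max=7

final state: t=65/4, x=1813/4, v=0 → d = 1813/4
a_max = (49/2−0)/(7/2−0) = 7
max v = 49 over t∈[7,37/4] → v_max = 49
check: 49·(7+9/4) = 1813/4 ✓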